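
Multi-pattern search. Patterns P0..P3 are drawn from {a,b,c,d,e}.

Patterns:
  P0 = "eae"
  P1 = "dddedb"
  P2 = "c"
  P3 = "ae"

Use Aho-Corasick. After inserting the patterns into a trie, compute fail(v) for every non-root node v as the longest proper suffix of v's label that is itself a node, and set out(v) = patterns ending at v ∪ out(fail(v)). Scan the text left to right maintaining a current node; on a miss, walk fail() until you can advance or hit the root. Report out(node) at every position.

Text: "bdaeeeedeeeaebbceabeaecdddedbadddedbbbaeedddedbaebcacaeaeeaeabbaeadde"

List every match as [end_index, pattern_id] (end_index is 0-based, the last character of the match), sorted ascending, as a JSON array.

Build:
Trie nodes:
  0='ε' goto a→11 c→10 d→4 e→1
  1='e' goto a→2
  2='ea' goto e→3
  3='eae' goto ·  ←P0
  4='d' goto d→5
  5='dd' goto d→6
  6='ddd' goto e→7
  7='ddde' goto d→8
  8='ddded' goto b→9
  9='dddedb' goto ·  ←P1
  10='c' goto ·  ←P2
  11='a' goto e→12
  12='ae' goto ·  ←P3

Failure links (BFS by depth):
  fail(1) 'e': from fail(0)=0 chase 'e': 0 ⇒ 0;  out=∅∪out(0)=∅
  fail(4) 'd': from fail(0)=0 chase 'd': 0 ⇒ 0;  out=∅∪out(0)=∅
  fail(10) 'c': from fail(0)=0 chase 'c': 0 ⇒ 0;  out={2}∪out(0)={2}
  fail(11) 'a': from fail(0)=0 chase 'a': 0 ⇒ 0;  out=∅∪out(0)=∅
  fail(2) 'ea': from fail(1)=0 chase 'a': 0 ⇒ 11;  out=∅∪out(11)=∅
  fail(5) 'dd': from fail(4)=0 chase 'd': 0 ⇒ 4;  out=∅∪out(4)=∅
  fail(12) 'ae': from fail(11)=0 chase 'e': 0 ⇒ 1;  out={3}∪out(1)={3}
  fail(3) 'eae': from fail(2)=11 chase 'e': 11 ⇒ 12;  out={0}∪out(12)={0,3}
  fail(6) 'ddd': from fail(5)=4 chase 'd': 4 ⇒ 5;  out=∅∪out(5)=∅
  fail(7) 'ddde': from fail(6)=5 chase 'e': 5→4→0 ⇒ 1;  out=∅∪out(1)=∅
  fail(8) 'ddded': from fail(7)=1 chase 'd': 1→0 ⇒ 4;  out=∅∪out(4)=∅
  fail(9) 'dddedb': from fail(8)=4 chase 'b': 4→0 ⇒ 0;  out={1}∪out(0)={1}

Run:
i=0 'b': node 0→0
i=1 'd': node 0→4
i=2 'a': node 4→11 (fail-walked)
i=3 'e': node 11→12  ** P3@[2:3]
i=4 'e': node 12→1 (fail-walked)
i=5 'e': node 1→1 (fail-walked)
i=6 'e': node 1→1 (fail-walked)
i=7 'd': node 1→4 (fail-walked)
i=8 'e': node 4→1 (fail-walked)
i=9 'e': node 1→1 (fail-walked)
i=10 'e': node 1→1 (fail-walked)
i=11 'a': node 1→2
i=12 'e': node 2→3  ** P0@[10:12],P3@[11:12]
i=13 'b': node 3→0 (fail-walked)
i=14 'b': node 0→0
i=15 'c': node 0→10  ** P2@[15:15]
i=16 'e': node 10→1 (fail-walked)
i=17 'a': node 1→2
i=18 'b': node 2→0 (fail-walked)
i=19 'e': node 0→1
i=20 'a': node 1→2
i=21 'e': node 2→3  ** P0@[19:21],P3@[20:21]
i=22 'c': node 3→10 (fail-walked)  ** P2@[22:22]
i=23 'd': node 10→4 (fail-walked)
i=24 'd': node 4→5
i=25 'd': node 5→6
i=26 'e': node 6→7
i=27 'd': node 7→8
i=28 'b': node 8→9  ** P1@[23:28]
i=29 'a': node 9→11 (fail-walked)
i=30 'd': node 11→4 (fail-walked)
i=31 'd': node 4→5
i=32 'd': node 5→6
i=33 'e': node 6→7
i=34 'd': node 7→8
i=35 'b': node 8→9  ** P1@[30:35]
i=36 'b': node 9→0 (fail-walked)
i=37 'b': node 0→0
i=38 'a': node 0→11
i=39 'e': node 11→12  ** P3@[38:39]
i=40 'e': node 12→1 (fail-walked)
i=41 'd': node 1→4 (fail-walked)
i=42 'd': node 4→5
i=43 'd': node 5→6
i=44 'e': node 6→7
i=45 'd': node 7→8
i=46 'b': node 8→9  ** P1@[41:46]
i=47 'a': node 9→11 (fail-walked)
i=48 'e': node 11→12  ** P3@[47:48]
i=49 'b': node 12→0 (fail-walked)
i=50 'c': node 0→10  ** P2@[50:50]
i=51 'a': node 10→11 (fail-walked)
i=52 'c': node 11→10 (fail-walked)  ** P2@[52:52]
i=53 'a': node 10→11 (fail-walked)
i=54 'e': node 11→12  ** P3@[53:54]
i=55 'a': node 12→2 (fail-walked)
i=56 'e': node 2→3  ** P0@[54:56],P3@[55:56]
i=57 'e': node 3→1 (fail-walked)
i=58 'a': node 1→2
i=59 'e': node 2→3  ** P0@[57:59],P3@[58:59]
i=60 'a': node 3→2 (fail-walked)
i=61 'b': node 2→0 (fail-walked)
i=62 'b': node 0→0
i=63 'a': node 0→11
i=64 'e': node 11→12  ** P3@[63:64]
i=65 'a': node 12→2 (fail-walked)
i=66 'd': node 2→4 (fail-walked)
i=67 'd': node 4→5
i=68 'e': node 5→1 (fail-walked)

Result: [[3,3],[12,0],[12,3],[15,2],[21,0],[21,3],[22,2],[28,1],[35,1],[39,3],[46,1],[48,3],[50,2],[52,2],[54,3],[56,0],[56,3],[59,0],[59,3],[64,3]]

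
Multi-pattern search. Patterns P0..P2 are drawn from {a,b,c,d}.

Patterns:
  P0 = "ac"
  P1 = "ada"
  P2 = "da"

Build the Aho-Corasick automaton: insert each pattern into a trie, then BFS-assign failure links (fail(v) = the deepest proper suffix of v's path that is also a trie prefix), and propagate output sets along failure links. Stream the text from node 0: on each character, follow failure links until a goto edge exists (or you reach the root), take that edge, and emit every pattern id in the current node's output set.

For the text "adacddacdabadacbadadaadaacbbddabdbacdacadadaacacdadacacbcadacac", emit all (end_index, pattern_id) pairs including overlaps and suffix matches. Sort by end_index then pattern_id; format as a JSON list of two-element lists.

Build automaton:
Trie (insert patterns):
  n0 'ε': a→1 d→5
  n1 'a': c→2 d→3
  n2 'ac': ·  ←P0
  n3 'ad': a→4
  n4 'ada': ·  ←P1
  n5 'd': a→6
  n6 'da': ·  ←P2

Failure links (BFS by depth):
  n1('a'): parent n0 fail=0; on 'a' 0 → fail=0;  out ∅∪∅=∅
  n5('d'): parent n0 fail=0; on 'd' 0 → fail=0;  out ∅∪∅=∅
  n2('ac'): parent n1 fail=0; on 'c' 0 → fail=0;  out {0}∪∅={0}
  n3('ad'): parent n1 fail=0; on 'd' 0 → fail=5;  out ∅∪∅=∅
  n6('da'): parent n5 fail=0; on 'a' 0 → fail=1;  out {2}∪∅={2}
  n4('ada'): parent n3 fail=5; on 'a' 5 → fail=6;  out {1}∪{2}={1,2}

Run:
pos 0 'a': at 1
pos 1 'd': at 3
pos 2 'a': at 4  ** P1@[0:2],P2@[1:2]
pos 3 'c': at 2 (via fail)  ** P0@[2:3]
pos 4 'd': at 5 (via fail)
pos 5 'd': at 5 (via fail)
pos 6 'a': at 6  ** P2@[5:6]
pos 7 'c': at 2 (via fail)  ** P0@[6:7]
pos 8 'd': at 5 (via fail)
pos 9 'a': at 6  ** P2@[8:9]
pos 10 'b': at 0 (via fail)
pos 11 'a': at 1
pos 12 'd': at 3
pos 13 'a': at 4  ** P1@[11:13],P2@[12:13]
pos 14 'c': at 2 (via fail)  ** P0@[13:14]
pos 15 'b': at 0 (via fail)
pos 16 'a': at 1
pos 17 'd': at 3
pos 18 'a': at 4  ** P1@[16:18],P2@[17:18]
pos 19 'd': at 3 (via fail)
pos 20 'a': at 4  ** P1@[18:20],P2@[19:20]
pos 21 'a': at 1 (via fail)
pos 22 'd': at 3
pos 23 'a': at 4  ** P1@[21:23],P2@[22:23]
pos 24 'a': at 1 (via fail)
pos 25 'c': at 2  ** P0@[24:25]
pos 26 'b': at 0 (via fail)
pos 27 'b': at 0
pos 28 'd': at 5
pos 29 'd': at 5 (via fail)
pos 30 'a': at 6  ** P2@[29:30]
pos 31 'b': at 0 (via fail)
pos 32 'd': at 5
pos 33 'b': at 0 (via fail)
pos 34 'a': at 1
pos 35 'c': at 2  ** P0@[34:35]
pos 36 'd': at 5 (via fail)
pos 37 'a': at 6  ** P2@[36:37]
pos 38 'c': at 2 (via fail)  ** P0@[37:38]
pos 39 'a': at 1 (via fail)
pos 40 'd': at 3
pos 41 'a': at 4  ** P1@[39:41],P2@[40:41]
pos 42 'd': at 3 (via fail)
pos 43 'a': at 4  ** P1@[41:43],P2@[42:43]
pos 44 'a': at 1 (via fail)
pos 45 'c': at 2  ** P0@[44:45]
pos 46 'a': at 1 (via fail)
pos 47 'c': at 2  ** P0@[46:47]
pos 48 'd': at 5 (via fail)
pos 49 'a': at 6  ** P2@[48:49]
pos 50 'd': at 3 (via fail)
pos 51 'a': at 4  ** P1@[49:51],P2@[50:51]
pos 52 'c': at 2 (via fail)  ** P0@[51:52]
pos 53 'a': at 1 (via fail)
pos 54 'c': at 2  ** P0@[53:54]
pos 55 'b': at 0 (via fail)
pos 56 'c': at 0
pos 57 'a': at 1
pos 58 'd': at 3
pos 59 'a': at 4  ** P1@[57:59],P2@[58:59]
pos 60 'c': at 2 (via fail)  ** P0@[59:60]
pos 61 'a': at 1 (via fail)
pos 62 'c': at 2  ** P0@[61:62]

Matches: [[2,1],[2,2],[3,0],[6,2],[7,0],[9,2],[13,1],[13,2],[14,0],[18,1],[18,2],[20,1],[20,2],[23,1],[23,2],[25,0],[30,2],[35,0],[37,2],[38,0],[41,1],[41,2],[43,1],[43,2],[45,0],[47,0],[49,2],[51,1],[51,2],[52,0],[54,0],[59,1],[59,2],[60,0],[62,0]]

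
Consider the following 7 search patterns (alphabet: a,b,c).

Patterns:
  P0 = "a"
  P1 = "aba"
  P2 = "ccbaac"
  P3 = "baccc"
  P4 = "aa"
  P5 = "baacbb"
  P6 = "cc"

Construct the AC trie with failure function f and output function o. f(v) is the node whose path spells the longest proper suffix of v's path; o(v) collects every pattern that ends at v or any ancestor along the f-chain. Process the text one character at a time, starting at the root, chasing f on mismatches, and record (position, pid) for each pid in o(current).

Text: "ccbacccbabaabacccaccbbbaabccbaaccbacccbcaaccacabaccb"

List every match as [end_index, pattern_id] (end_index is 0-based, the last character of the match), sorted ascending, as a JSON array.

Construct AC machine:
Trie (insert patterns):
  n0 'ε': a→1 b→10 c→4
  n1 'a': a→15 b→2  [P0 ends]
  n2 'ab': a→3
  n3 'aba': ·  [P1 ends]
  n4 'c': c→5
  n5 'cc': b→6  [P6 ends]
  n6 'ccb': a→7
  n7 'ccba': a→8
  n8 'ccbaa': c→9
  n9 'ccbaac': ·  [P2 ends]
  n10 'b': a→11
  n11 'ba': a→16 c→12
  n12 'bac': c→13
  n13 'bacc': c→14
  n14 'baccc': ·  [P3 ends]
  n15 'aa': ·  [P4 ends]
  n16 'baa': c→17
  n17 'baac': b→18
  n18 'baacb': b→19
  n19 'baacbb': ·  [P5 ends]

BFS fail/out derivation:
  fail(1) 'a': from fail(0)=0 chase 'a': 0 ⇒ 0;  out={0}∪out(0)={0}
  fail(4) 'c': from fail(0)=0 chase 'c': 0 ⇒ 0;  out=∅∪out(0)=∅
  fail(10) 'b': from fail(0)=0 chase 'b': 0 ⇒ 0;  out=∅∪out(0)=∅
  fail(2) 'ab': from fail(1)=0 chase 'b': 0 ⇒ 10;  out=∅∪out(10)=∅
  fail(5) 'cc': from fail(4)=0 chase 'c': 0 ⇒ 4;  out={6}∪out(4)={6}
  fail(11) 'ba': from fail(10)=0 chase 'a': 0 ⇒ 1;  out=∅∪out(1)={0}
  fail(15) 'aa': from fail(1)=0 chase 'a': 0 ⇒ 1;  out={4}∪out(1)={0,4}
  fail(3) 'aba': from fail(2)=10 chase 'a': 10 ⇒ 11;  out={1}∪out(11)={0,1}
  fail(6) 'ccb': from fail(5)=4 chase 'b': 4→0 ⇒ 10;  out=∅∪out(10)=∅
  fail(12) 'bac': from fail(11)=1 chase 'c': 1→0 ⇒ 4;  out=∅∪out(4)=∅
  fail(16) 'baa': from fail(11)=1 chase 'a': 1 ⇒ 15;  out=∅∪out(15)={0,4}
  fail(7) 'ccba': from fail(6)=10 chase 'a': 10 ⇒ 11;  out=∅∪out(11)={0}
  fail(13) 'bacc': from fail(12)=4 chase 'c': 4 ⇒ 5;  out=∅∪out(5)={6}
  fail(17) 'baac': from fail(16)=15 chase 'c': 15→1→0 ⇒ 4;  out=∅∪out(4)=∅
  fail(8) 'ccbaa': from fail(7)=11 chase 'a': 11 ⇒ 16;  out=∅∪out(16)={0,4}
  fail(14) 'baccc': from fail(13)=5 chase 'c': 5→4 ⇒ 5;  out={3}∪out(5)={3,6}
  fail(18) 'baacb': from fail(17)=4 chase 'b': 4→0 ⇒ 10;  out=∅∪out(10)=∅
  fail(9) 'ccbaac': from fail(8)=16 chase 'c': 16 ⇒ 17;  out={2}∪out(17)={2}
  fail(19) 'baacbb': from fail(18)=10 chase 'b': 10→0 ⇒ 10;  out={5}∪out(10)={5}

Run:
i=0 'c': node 0→4
i=1 'c': node 4→5  → match P6@[0:1]
i=2 'b': node 5→6
i=3 'a': node 6→7  → match P0@[3:3]
i=4 'c': node 7→12 ·f
i=5 'c': node 12→13  → match P6@[4:5]
i=6 'c': node 13→14  → match P3@[2:6],P6@[5:6]
i=7 'b': node 14→6 ·f
i=8 'a': node 6→7  → match P0@[8:8]
i=9 'b': node 7→2 ·f
i=10 'a': node 2→3  → match P0@[10:10],P1@[8:10]
i=11 'a': node 3→16 ·f  → match P0@[11:11],P4@[10:11]
i=12 'b': node 16→2 ·f
i=13 'a': node 2→3  → match P0@[13:13],P1@[11:13]
i=14 'c': node 3→12 ·f
i=15 'c': node 12→13  → match P6@[14:15]
i=16 'c': node 13→14  → match P3@[12:16],P6@[15:16]
i=17 'a': node 14→1 ·f  → match P0@[17:17]
i=18 'c': node 1→4 ·f
i=19 'c': node 4→5  → match P6@[18:19]
i=20 'b': node 5→6
i=21 'b': node 6→10 ·f
i=22 'b': node 10→10 ·f
i=23 'a': node 10→11  → match P0@[23:23]
i=24 'a': node 11→16  → match P0@[24:24],P4@[23:24]
i=25 'b': node 16→2 ·f
i=26 'c': node 2→4 ·f
i=27 'c': node 4→5  → match P6@[26:27]
i=28 'b': node 5→6
i=29 'a': node 6→7  → match P0@[29:29]
i=30 'a': node 7→8  → match P0@[30:30],P4@[29:30]
i=31 'c': node 8→9  → match P2@[26:31]
i=32 'c': node 9→5 ·f  → match P6@[31:32]
i=33 'b': node 5→6
i=34 'a': node 6→7  → match P0@[34:34]
i=35 'c': node 7→12 ·f
i=36 'c': node 12→13  → match P6@[35:36]
i=37 'c': node 13→14  → match P3@[33:37],P6@[36:37]
i=38 'b': node 14→6 ·f
i=39 'c': node 6→4 ·f
i=40 'a': node 4→1 ·f  → match P0@[40:40]
i=41 'a': node 1→15  → match P0@[41:41],P4@[40:41]
i=42 'c': node 15→4 ·f
i=43 'c': node 4→5  → match P6@[42:43]
i=44 'a': node 5→1 ·f  → match P0@[44:44]
i=45 'c': node 1→4 ·f
i=46 'a': node 4→1 ·f  → match P0@[46:46]
i=47 'b': node 1→2
i=48 'a': node 2→3  → match P0@[48:48],P1@[46:48]
i=49 'c': node 3→12 ·f
i=50 'c': node 12→13  → match P6@[49:50]
i=51 'b': node 13→6 ·f

Matches: [[1,6],[3,0],[5,6],[6,3],[6,6],[8,0],[10,0],[10,1],[11,0],[11,4],[13,0],[13,1],[15,6],[16,3],[16,6],[17,0],[19,6],[23,0],[24,0],[24,4],[27,6],[29,0],[30,0],[30,4],[31,2],[32,6],[34,0],[36,6],[37,3],[37,6],[40,0],[41,0],[41,4],[43,6],[44,0],[46,0],[48,0],[48,1],[50,6]]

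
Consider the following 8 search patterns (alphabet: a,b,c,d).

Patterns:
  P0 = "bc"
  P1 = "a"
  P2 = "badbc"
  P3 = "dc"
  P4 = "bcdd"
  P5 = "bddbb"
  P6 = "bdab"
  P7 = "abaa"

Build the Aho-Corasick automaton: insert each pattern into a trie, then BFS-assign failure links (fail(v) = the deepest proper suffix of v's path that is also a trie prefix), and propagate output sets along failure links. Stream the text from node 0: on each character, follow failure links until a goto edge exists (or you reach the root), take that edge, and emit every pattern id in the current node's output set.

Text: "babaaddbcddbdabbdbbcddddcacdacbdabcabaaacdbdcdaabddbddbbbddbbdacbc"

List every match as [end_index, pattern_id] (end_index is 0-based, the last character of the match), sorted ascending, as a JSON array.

Build:
Trie nodes:
  0='ε' goto a→3 b→1 d→8
  1='b' goto a→4 c→2 d→12
  2='bc' goto d→10  ←P0
  3='a' goto b→18  ←P1
  4='ba' goto d→5
  5='bad' goto b→6
  6='badb' goto c→7
  7='badbc' goto ·  ←P2
  8='d' goto c→9
  9='dc' goto ·  ←P3
  10='bcd' goto d→11
  11='bcdd' goto ·  ←P4
  12='bd' goto a→16 d→13
  13='bdd' goto b→14
  14='bddb' goto b→15
  15='bddbb' goto ·  ←P5
  16='bda' goto b→17
  17='bdab' goto ·  ←P6
  18='ab' goto a→19
  19='aba' goto a→20
  20='abaa' goto ·  ←P7

BFS fail/out derivation:
  fail(1) 'b': from fail(0)=0 chase 'b': 0 ⇒ 0;  out=∅∪out(0)=∅
  fail(3) 'a': from fail(0)=0 chase 'a': 0 ⇒ 0;  out={1}∪out(0)={1}
  fail(8) 'd': from fail(0)=0 chase 'd': 0 ⇒ 0;  out=∅∪out(0)=∅
  fail(2) 'bc': from fail(1)=0 chase 'c': 0 ⇒ 0;  out={0}∪out(0)={0}
  fail(4) 'ba': from fail(1)=0 chase 'a': 0 ⇒ 3;  out=∅∪out(3)={1}
  fail(9) 'dc': from fail(8)=0 chase 'c': 0 ⇒ 0;  out={3}∪out(0)={3}
  fail(12) 'bd': from fail(1)=0 chase 'd': 0 ⇒ 8;  out=∅∪out(8)=∅
  fail(18) 'ab': from fail(3)=0 chase 'b': 0 ⇒ 1;  out=∅∪out(1)=∅
  fail(5) 'bad': from fail(4)=3 chase 'd': 3→0 ⇒ 8;  out=∅∪out(8)=∅
  fail(10) 'bcd': from fail(2)=0 chase 'd': 0 ⇒ 8;  out=∅∪out(8)=∅
  fail(13) 'bdd': from fail(12)=8 chase 'd': 8→0 ⇒ 8;  out=∅∪out(8)=∅
  fail(16) 'bda': from fail(12)=8 chase 'a': 8→0 ⇒ 3;  out=∅∪out(3)={1}
  fail(19) 'aba': from fail(18)=1 chase 'a': 1 ⇒ 4;  out=∅∪out(4)={1}
  fail(6) 'badb': from fail(5)=8 chase 'b': 8→0 ⇒ 1;  out=∅∪out(1)=∅
  fail(11) 'bcdd': from fail(10)=8 chase 'd': 8→0 ⇒ 8;  out={4}∪out(8)={4}
  fail(14) 'bddb': from fail(13)=8 chase 'b': 8→0 ⇒ 1;  out=∅∪out(1)=∅
  fail(17) 'bdab': from fail(16)=3 chase 'b': 3 ⇒ 18;  out={6}∪out(18)={6}
  fail(20) 'abaa': from fail(19)=4 chase 'a': 4→3→0 ⇒ 3;  out={7}∪out(3)={1,7}
  fail(7) 'badbc': from fail(6)=1 chase 'c': 1 ⇒ 2;  out={2}∪out(2)={0,2}
  fail(15) 'bddbb': from fail(14)=1 chase 'b': 1→0 ⇒ 1;  out={5}∪out(1)={5}

Text stream:
[0] read 'b'  n0⇒n1
[1] read 'a'  n1⇒n4  → match P1@[1:1]
[2] read 'b'  n4⇒n18 ·f
[3] read 'a'  n18⇒n19  → match P1@[3:3]
[4] read 'a'  n19⇒n20  → match P1@[4:4],P7@[1:4]
[5] read 'd'  n20⇒n8 ·f
[6] read 'd'  n8⇒n8 ·f
[7] read 'b'  n8⇒n1 ·f
[8] read 'c'  n1⇒n2  → match P0@[7:8]
[9] read 'd'  n2⇒n10
[10] read 'd'  n10⇒n11  → match P4@[7:10]
[11] read 'b'  n11⇒n1 ·f
[12] read 'd'  n1⇒n12
[13] read 'a'  n12⇒n16  → match P1@[13:13]
[14] read 'b'  n16⇒n17  → match P6@[11:14]
[15] read 'b'  n17⇒n1 ·f
[16] read 'd'  n1⇒n12
[17] read 'b'  n12⇒n1 ·f
[18] read 'b'  n1⇒n1 ·f
[19] read 'c'  n1⇒n2  → match P0@[18:19]
[20] read 'd'  n2⇒n10
[21] read 'd'  n10⇒n11  → match P4@[18:21]
[22] read 'd'  n11⇒n8 ·f
[23] read 'd'  n8⇒n8 ·f
[24] read 'c'  n8⇒n9  → match P3@[23:24]
[25] read 'a'  n9⇒n3 ·f  → match P1@[25:25]
[26] read 'c'  n3⇒n0 ·f
[27] read 'd'  n0⇒n8
[28] read 'a'  n8⇒n3 ·f  → match P1@[28:28]
[29] read 'c'  n3⇒n0 ·f
[30] read 'b'  n0⇒n1
[31] read 'd'  n1⇒n12
[32] read 'a'  n12⇒n16  → match P1@[32:32]
[33] read 'b'  n16⇒n17  → match P6@[30:33]
[34] read 'c'  n17⇒n2 ·f  → match P0@[33:34]
[35] read 'a'  n2⇒n3 ·f  → match P1@[35:35]
[36] read 'b'  n3⇒n18
[37] read 'a'  n18⇒n19  → match P1@[37:37]
[38] read 'a'  n19⇒n20  → match P1@[38:38],P7@[35:38]
[39] read 'a'  n20⇒n3 ·f  → match P1@[39:39]
[40] read 'c'  n3⇒n0 ·f
[41] read 'd'  n0⇒n8
[42] read 'b'  n8⇒n1 ·f
[43] read 'd'  n1⇒n12
[44] read 'c'  n12⇒n9 ·f  → match P3@[43:44]
[45] read 'd'  n9⇒n8 ·f
[46] read 'a'  n8⇒n3 ·f  → match P1@[46:46]
[47] read 'a'  n3⇒n3 ·f  → match P1@[47:47]
[48] read 'b'  n3⇒n18
[49] read 'd'  n18⇒n12 ·f
[50] read 'd'  n12⇒n13
[51] read 'b'  n13⇒n14
[52] read 'd'  n14⇒n12 ·f
[53] read 'd'  n12⇒n13
[54] read 'b'  n13⇒n14
[55] read 'b'  n14⇒n15  → match P5@[51:55]
[56] read 'b'  n15⇒n1 ·f
[57] read 'd'  n1⇒n12
[58] read 'd'  n12⇒n13
[59] read 'b'  n13⇒n14
[60] read 'b'  n14⇒n15  → match P5@[56:60]
[61] read 'd'  n15⇒n12 ·f
[62] read 'a'  n12⇒n16  → match P1@[62:62]
[63] read 'c'  n16⇒n0 ·f
[64] read 'b'  n0⇒n1
[65] read 'c'  n1⇒n2  → match P0@[64:65]

Result: [[1,1],[3,1],[4,1],[4,7],[8,0],[10,4],[13,1],[14,6],[19,0],[21,4],[24,3],[25,1],[28,1],[32,1],[33,6],[34,0],[35,1],[37,1],[38,1],[38,7],[39,1],[44,3],[46,1],[47,1],[55,5],[60,5],[62,1],[65,0]]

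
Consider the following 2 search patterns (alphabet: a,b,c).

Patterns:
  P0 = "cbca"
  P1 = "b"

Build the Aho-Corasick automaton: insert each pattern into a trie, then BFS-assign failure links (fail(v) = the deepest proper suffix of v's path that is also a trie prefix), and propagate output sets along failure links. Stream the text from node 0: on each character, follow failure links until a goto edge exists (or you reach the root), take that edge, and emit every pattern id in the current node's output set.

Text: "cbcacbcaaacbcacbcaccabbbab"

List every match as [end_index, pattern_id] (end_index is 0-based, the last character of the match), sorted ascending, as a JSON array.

Construct AC machine:
Trie nodes:
  0='ε' goto b→5 c→1
  1='c' goto b→2
  2='cb' goto c→3
  3='cbc' goto a→4
  4='cbca' goto ·  [P0 ends]
  5='b' goto ·  [P1 ends]

BFS fail/out derivation:
  n1('c'): parent n0 fail=0; on 'c' 0 → fail=0;  out ∅∪∅=∅
  n5('b'): parent n0 fail=0; on 'b' 0 → fail=0;  out {1}∪∅={1}
  n2('cb'): parent n1 fail=0; on 'b' 0 → fail=5;  out ∅∪{1}={1}
  n3('cbc'): parent n2 fail=5; on 'c' 5→0 → fail=1;  out ∅∪∅=∅
  n4('cbca'): parent n3 fail=1; on 'a' 1→0 → fail=0;  out {0}∪∅={0}

Text stream:
[0] read 'c'  n0⇒n1
[1] read 'b'  n1⇒n2  ** P1@[1:1]
[2] read 'c'  n2⇒n3
[3] read 'a'  n3⇒n4  ** P0@[0:3]
[4] read 'c'  n4⇒n1 (fail-walked)
[5] read 'b'  n1⇒n2  ** P1@[5:5]
[6] read 'c'  n2⇒n3
[7] read 'a'  n3⇒n4  ** P0@[4:7]
[8] read 'a'  n4⇒n0 (fail-walked)
[9] read 'a'  n0⇒n0
[10] read 'c'  n0⇒n1
[11] read 'b'  n1⇒n2  ** P1@[11:11]
[12] read 'c'  n2⇒n3
[13] read 'a'  n3⇒n4  ** P0@[10:13]
[14] read 'c'  n4⇒n1 (fail-walked)
[15] read 'b'  n1⇒n2  ** P1@[15:15]
[16] read 'c'  n2⇒n3
[17] read 'a'  n3⇒n4  ** P0@[14:17]
[18] read 'c'  n4⇒n1 (fail-walked)
[19] read 'c'  n1⇒n1 (fail-walked)
[20] read 'a'  n1⇒n0 (fail-walked)
[21] read 'b'  n0⇒n5  ** P1@[21:21]
[22] read 'b'  n5⇒n5 (fail-walked)  ** P1@[22:22]
[23] read 'b'  n5⇒n5 (fail-walked)  ** P1@[23:23]
[24] read 'a'  n5⇒n0 (fail-walked)
[25] read 'b'  n0⇒n5  ** P1@[25:25]

Matches: [[1,1],[3,0],[5,1],[7,0],[11,1],[13,0],[15,1],[17,0],[21,1],[22,1],[23,1],[25,1]]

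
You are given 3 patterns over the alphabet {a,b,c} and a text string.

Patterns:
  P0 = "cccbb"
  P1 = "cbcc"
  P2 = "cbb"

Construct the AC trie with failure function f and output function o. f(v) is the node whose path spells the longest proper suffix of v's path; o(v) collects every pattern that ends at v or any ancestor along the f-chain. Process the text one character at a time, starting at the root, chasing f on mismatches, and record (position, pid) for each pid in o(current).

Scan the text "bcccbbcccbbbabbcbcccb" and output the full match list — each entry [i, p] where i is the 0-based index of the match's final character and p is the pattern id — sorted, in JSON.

Build automaton:
Trie (insert patterns):
  n0 'ε': c→1
  n1 'c': b→6 c→2
  n2 'cc': c→3
  n3 'ccc': b→4
  n4 'cccb': b→5
  n5 'cccbb': ·  ←P0
  n6 'cb': b→9 c→7
  n7 'cbc': c→8
  n8 'cbcc': ·  ←P1
  n9 'cbb': ·  ←P2

Failure links (BFS by depth):
  fail(1) 'c': from fail(0)=0 chase 'c': 0 ⇒ 0;  out=∅∪out(0)=∅
  fail(2) 'cc': from fail(1)=0 chase 'c': 0 ⇒ 1;  out=∅∪out(1)=∅
  fail(6) 'cb': from fail(1)=0 chase 'b': 0 ⇒ 0;  out=∅∪out(0)=∅
  fail(3) 'ccc': from fail(2)=1 chase 'c': 1 ⇒ 2;  out=∅∪out(2)=∅
  fail(7) 'cbc': from fail(6)=0 chase 'c': 0 ⇒ 1;  out=∅∪out(1)=∅
  fail(9) 'cbb': from fail(6)=0 chase 'b': 0 ⇒ 0;  out={2}∪out(0)={2}
  fail(4) 'cccb': from fail(3)=2 chase 'b': 2→1 ⇒ 6;  out=∅∪out(6)=∅
  fail(8) 'cbcc': from fail(7)=1 chase 'c': 1 ⇒ 2;  out={1}∪out(2)={1}
  fail(5) 'cccbb': from fail(4)=6 chase 'b': 6 ⇒ 9;  out={0}∪out(9)={0,2}

Text stream:
i=0 'b': node 0→0
i=1 'c': node 0→1
i=2 'c': node 1→2
i=3 'c': node 2→3
i=4 'b': node 3→4
i=5 'b': node 4→5  emit P0@[1:5],P2@[3:5]
i=6 'c': node 5→1 (fail-walked)
i=7 'c': node 1→2
i=8 'c': node 2→3
i=9 'b': node 3→4
i=10 'b': node 4→5  emit P0@[6:10],P2@[8:10]
i=11 'b': node 5→0 (fail-walked)
i=12 'a': node 0→0
i=13 'b': node 0→0
i=14 'b': node 0→0
i=15 'c': node 0→1
i=16 'b': node 1→6
i=17 'c': node 6→7
i=18 'c': node 7→8  emit P1@[15:18]
i=19 'c': node 8→3 (fail-walked)
i=20 'b': node 3→4

All matches (sorted): [[5,0],[5,2],[10,0],[10,2],[18,1]]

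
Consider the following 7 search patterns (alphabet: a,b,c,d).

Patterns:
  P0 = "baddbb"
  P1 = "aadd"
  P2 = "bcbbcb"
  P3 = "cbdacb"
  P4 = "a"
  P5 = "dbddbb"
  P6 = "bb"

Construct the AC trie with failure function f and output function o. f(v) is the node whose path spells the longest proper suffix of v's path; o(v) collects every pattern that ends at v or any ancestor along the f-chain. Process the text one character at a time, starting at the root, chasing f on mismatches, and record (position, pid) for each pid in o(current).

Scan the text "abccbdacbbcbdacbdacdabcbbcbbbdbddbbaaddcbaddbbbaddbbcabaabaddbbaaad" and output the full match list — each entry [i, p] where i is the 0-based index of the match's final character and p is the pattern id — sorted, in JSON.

Construct AC machine:
Trie (insert patterns):
  n0 'ε': a→7 b→1 c→16 d→22
  n1 'b': a→2 b→28 c→11
  n2 'ba': d→3
  n3 'bad': d→4
  n4 'badd': b→5
  n5 'baddb': b→6
  n6 'baddbb': ·  [P0 ends]
  n7 'a': a→8  [P4 ends]
  n8 'aa': d→9
  n9 'aad': d→10
  n10 'aadd': ·  [P1 ends]
  n11 'bc': b→12
  n12 'bcb': b→13
  n13 'bcbb': c→14
  n14 'bcbbc': b→15
  n15 'bcbbcb': ·  [P2 ends]
  n16 'c': b→17
  n17 'cb': d→18
  n18 'cbd': a→19
  n19 'cbda': c→20
  n20 'cbdac': b→21
  n21 'cbdacb': ·  [P3 ends]
  n22 'd': b→23
  n23 'db': d→24
  n24 'dbd': d→25
  n25 'dbdd': b→26
  n26 'dbddb': b→27
  n27 'dbddbb': ·  [P5 ends]
  n28 'bb': ·  [P6 ends]

Failure links (BFS by depth):
  fail(1) 'b': from fail(0)=0 chase 'b': 0 ⇒ 0;  out=∅∪out(0)=∅
  fail(7) 'a': from fail(0)=0 chase 'a': 0 ⇒ 0;  out={4}∪out(0)={4}
  fail(16) 'c': from fail(0)=0 chase 'c': 0 ⇒ 0;  out=∅∪out(0)=∅
  fail(22) 'd': from fail(0)=0 chase 'd': 0 ⇒ 0;  out=∅∪out(0)=∅
  fail(2) 'ba': from fail(1)=0 chase 'a': 0 ⇒ 7;  out=∅∪out(7)={4}
  fail(8) 'aa': from fail(7)=0 chase 'a': 0 ⇒ 7;  out=∅∪out(7)={4}
  fail(11) 'bc': from fail(1)=0 chase 'c': 0 ⇒ 16;  out=∅∪out(16)=∅
  fail(17) 'cb': from fail(16)=0 chase 'b': 0 ⇒ 1;  out=∅∪out(1)=∅
  fail(23) 'db': from fail(22)=0 chase 'b': 0 ⇒ 1;  out=∅∪out(1)=∅
  fail(28) 'bb': from fail(1)=0 chase 'b': 0 ⇒ 1;  out={6}∪out(1)={6}
  fail(3) 'bad': from fail(2)=7 chase 'd': 7→0 ⇒ 22;  out=∅∪out(22)=∅
  fail(9) 'aad': from fail(8)=7 chase 'd': 7→0 ⇒ 22;  out=∅∪out(22)=∅
  fail(12) 'bcb': from fail(11)=16 chase 'b': 16 ⇒ 17;  out=∅∪out(17)=∅
  fail(18) 'cbd': from fail(17)=1 chase 'd': 1→0 ⇒ 22;  out=∅∪out(22)=∅
  fail(24) 'dbd': from fail(23)=1 chase 'd': 1→0 ⇒ 22;  out=∅∪out(22)=∅
  fail(4) 'badd': from fail(3)=22 chase 'd': 22→0 ⇒ 22;  out=∅∪out(22)=∅
  fail(10) 'aadd': from fail(9)=22 chase 'd': 22→0 ⇒ 22;  out={1}∪out(22)={1}
  fail(13) 'bcbb': from fail(12)=17 chase 'b': 17→1 ⇒ 28;  out=∅∪out(28)={6}
  fail(19) 'cbda': from fail(18)=22 chase 'a': 22→0 ⇒ 7;  out=∅∪out(7)={4}
  fail(25) 'dbdd': from fail(24)=22 chase 'd': 22→0 ⇒ 22;  out=∅∪out(22)=∅
  fail(5) 'baddb': from fail(4)=22 chase 'b': 22 ⇒ 23;  out=∅∪out(23)=∅
  fail(14) 'bcbbc': from fail(13)=28 chase 'c': 28→1 ⇒ 11;  out=∅∪out(11)=∅
  fail(20) 'cbdac': from fail(19)=7 chase 'c': 7→0 ⇒ 16;  out=∅∪out(16)=∅
  fail(26) 'dbddb': from fail(25)=22 chase 'b': 22 ⇒ 23;  out=∅∪out(23)=∅
  fail(6) 'baddbb': from fail(5)=23 chase 'b': 23→1 ⇒ 28;  out={0}∪out(28)={0,6}
  fail(15) 'bcbbcb': from fail(14)=11 chase 'b': 11 ⇒ 12;  out={2}∪out(12)={2}
  fail(21) 'cbdacb': from fail(20)=16 chase 'b': 16 ⇒ 17;  out={3}∪out(17)={3}
  fail(27) 'dbddbb': from fail(26)=23 chase 'b': 23→1 ⇒ 28;  out={5}∪out(28)={5,6}

Scan:
pos 0 'a': at 7  emit P4@[0:0]
pos 1 'b': at 1 ·f
pos 2 'c': at 11
pos 3 'c': at 16 ·f
pos 4 'b': at 17
pos 5 'd': at 18
pos 6 'a': at 19  emit P4@[6:6]
pos 7 'c': at 20
pos 8 'b': at 21  emit P3@[3:8]
pos 9 'b': at 28 ·f  emit P6@[8:9]
pos 10 'c': at 11 ·f
pos 11 'b': at 12
pos 12 'd': at 18 ·f
pos 13 'a': at 19  emit P4@[13:13]
pos 14 'c': at 20
pos 15 'b': at 21  emit P3@[10:15]
pos 16 'd': at 18 ·f
pos 17 'a': at 19  emit P4@[17:17]
pos 18 'c': at 20
pos 19 'd': at 22 ·f
pos 20 'a': at 7 ·f  emit P4@[20:20]
pos 21 'b': at 1 ·f
pos 22 'c': at 11
pos 23 'b': at 12
pos 24 'b': at 13  emit P6@[23:24]
pos 25 'c': at 14
pos 26 'b': at 15  emit P2@[21:26]
pos 27 'b': at 13 ·f  emit P6@[26:27]
pos 28 'b': at 28 ·f  emit P6@[27:28]
pos 29 'd': at 22 ·f
pos 30 'b': at 23
pos 31 'd': at 24
pos 32 'd': at 25
pos 33 'b': at 26
pos 34 'b': at 27  emit P5@[29:34],P6@[33:34]
pos 35 'a': at 2 ·f  emit P4@[35:35]
pos 36 'a': at 8 ·f  emit P4@[36:36]
pos 37 'd': at 9
pos 38 'd': at 10  emit P1@[35:38]
pos 39 'c': at 16 ·f
pos 40 'b': at 17
pos 41 'a': at 2 ·f  emit P4@[41:41]
pos 42 'd': at 3
pos 43 'd': at 4
pos 44 'b': at 5
pos 45 'b': at 6  emit P0@[40:45],P6@[44:45]
pos 46 'b': at 28 ·f  emit P6@[45:46]
pos 47 'a': at 2 ·f  emit P4@[47:47]
pos 48 'd': at 3
pos 49 'd': at 4
pos 50 'b': at 5
pos 51 'b': at 6  emit P0@[46:51],P6@[50:51]
pos 52 'c': at 11 ·f
pos 53 'a': at 7 ·f  emit P4@[53:53]
pos 54 'b': at 1 ·f
pos 55 'a': at 2  emit P4@[55:55]
pos 56 'a': at 8 ·f  emit P4@[56:56]
pos 57 'b': at 1 ·f
pos 58 'a': at 2  emit P4@[58:58]
pos 59 'd': at 3
pos 60 'd': at 4
pos 61 'b': at 5
pos 62 'b': at 6  emit P0@[57:62],P6@[61:62]
pos 63 'a': at 2 ·f  emit P4@[63:63]
pos 64 'a': at 8 ·f  emit P4@[64:64]
pos 65 'a': at 8 ·f  emit P4@[65:65]
pos 66 'd': at 9

Result: [[0,4],[6,4],[8,3],[9,6],[13,4],[15,3],[17,4],[20,4],[24,6],[26,2],[27,6],[28,6],[34,5],[34,6],[35,4],[36,4],[38,1],[41,4],[45,0],[45,6],[46,6],[47,4],[51,0],[51,6],[53,4],[55,4],[56,4],[58,4],[62,0],[62,6],[63,4],[64,4],[65,4]]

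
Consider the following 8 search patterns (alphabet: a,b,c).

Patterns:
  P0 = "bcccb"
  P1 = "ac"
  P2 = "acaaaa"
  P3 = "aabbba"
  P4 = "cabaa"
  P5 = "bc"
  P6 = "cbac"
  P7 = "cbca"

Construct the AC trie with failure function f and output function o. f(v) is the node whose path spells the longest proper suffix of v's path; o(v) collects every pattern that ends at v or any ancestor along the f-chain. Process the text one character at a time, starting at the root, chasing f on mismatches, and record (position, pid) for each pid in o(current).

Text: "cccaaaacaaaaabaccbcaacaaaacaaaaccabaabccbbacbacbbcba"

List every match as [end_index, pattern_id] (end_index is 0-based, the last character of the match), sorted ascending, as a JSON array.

Construct AC machine:
Trie (insert patterns):
  0='ε' goto a→6 b→1 c→17
  1='b' goto c→2
  2='bc' goto c→3  [P5 ends]
  3='bcc' goto c→4
  4='bccc' goto b→5
  5='bcccb' goto ·  [P0 ends]
  6='a' goto a→12 c→7
  7='ac' goto a→8  [P1 ends]
  8='aca' goto a→9
  9='acaa' goto a→10
  10='acaaa' goto a→11
  11='acaaaa' goto ·  [P2 ends]
  12='aa' goto b→13
  13='aab' goto b→14
  14='aabb' goto b→15
  15='aabbb' goto a→16
  16='aabbba' goto ·  [P3 ends]
  17='c' goto a→18 b→22
  18='ca' goto b→19
  19='cab' goto a→20
  20='caba' goto a→21
  21='cabaa' goto ·  [P4 ends]
  22='cb' goto a→23 c→25
  23='cba' goto c→24
  24='cbac' goto ·  [P6 ends]
  25='cbc' goto a→26
  26='cbca' goto ·  [P7 ends]

BFS fail/out derivation:
  n1('b'): parent n0 fail=0; on 'b' 0 → fail=0;  out ∅∪∅=∅
  n6('a'): parent n0 fail=0; on 'a' 0 → fail=0;  out ∅∪∅=∅
  n17('c'): parent n0 fail=0; on 'c' 0 → fail=0;  out ∅∪∅=∅
  n2('bc'): parent n1 fail=0; on 'c' 0 → fail=17;  out {5}∪∅={5}
  n7('ac'): parent n6 fail=0; on 'c' 0 → fail=17;  out {1}∪∅={1}
  n12('aa'): parent n6 fail=0; on 'a' 0 → fail=6;  out ∅∪∅=∅
  n18('ca'): parent n17 fail=0; on 'a' 0 → fail=6;  out ∅∪∅=∅
  n22('cb'): parent n17 fail=0; on 'b' 0 → fail=1;  out ∅∪∅=∅
  n3('bcc'): parent n2 fail=17; on 'c' 17→0 → fail=17;  out ∅∪∅=∅
  n8('aca'): parent n7 fail=17; on 'a' 17 → fail=18;  out ∅∪∅=∅
  n13('aab'): parent n12 fail=6; on 'b' 6→0 → fail=1;  out ∅∪∅=∅
  n19('cab'): parent n18 fail=6; on 'b' 6→0 → fail=1;  out ∅∪∅=∅
  n23('cba'): parent n22 fail=1; on 'a' 1→0 → fail=6;  out ∅∪∅=∅
  n25('cbc'): parent n22 fail=1; on 'c' 1 → fail=2;  out ∅∪{5}={5}
  n4('bccc'): parent n3 fail=17; on 'c' 17→0 → fail=17;  out ∅∪∅=∅
  n9('acaa'): parent n8 fail=18; on 'a' 18→6 → fail=12;  out ∅∪∅=∅
  n14('aabb'): parent n13 fail=1; on 'b' 1→0 → fail=1;  out ∅∪∅=∅
  n20('caba'): parent n19 fail=1; on 'a' 1→0 → fail=6;  out ∅∪∅=∅
  n24('cbac'): parent n23 fail=6; on 'c' 6 → fail=7;  out {6}∪{1}={1,6}
  n26('cbca'): parent n25 fail=2; on 'a' 2→17 → fail=18;  out {7}∪∅={7}
  n5('bcccb'): parent n4 fail=17; on 'b' 17 → fail=22;  out {0}∪∅={0}
  n10('acaaa'): parent n9 fail=12; on 'a' 12→6 → fail=12;  out ∅∪∅=∅
  n15('aabbb'): parent n14 fail=1; on 'b' 1→0 → fail=1;  out ∅∪∅=∅
  n21('cabaa'): parent n20 fail=6; on 'a' 6 → fail=12;  out {4}∪∅={4}
  n11('acaaaa'): parent n10 fail=12; on 'a' 12→6 → fail=12;  out {2}∪∅={2}
  n16('aabbba'): parent n15 fail=1; on 'a' 1→0 → fail=6;  out {3}∪∅={3}

Text stream:
i=0 'c': node 0→17
i=1 'c': node 17→17 ·f
i=2 'c': node 17→17 ·f
i=3 'a': node 17→18
i=4 'a': node 18→12 ·f
i=5 'a': node 12→12 ·f
i=6 'a': node 12→12 ·f
i=7 'c': node 12→7 ·f  → match P1@[6:7]
i=8 'a': node 7→8
i=9 'a': node 8→9
i=10 'a': node 9→10
i=11 'a': node 10→11  → match P2@[6:11]
i=12 'a': node 11→12 ·f
i=13 'b': node 12→13
i=14 'a': node 13→6 ·f
i=15 'c': node 6→7  → match P1@[14:15]
i=16 'c': node 7→17 ·f
i=17 'b': node 17→22
i=18 'c': node 22→25  → match P5@[17:18]
i=19 'a': node 25→26  → match P7@[16:19]
i=20 'a': node 26→12 ·f
i=21 'c': node 12→7 ·f  → match P1@[20:21]
i=22 'a': node 7→8
i=23 'a': node 8→9
i=24 'a': node 9→10
i=25 'a': node 10→11  → match P2@[20:25]
i=26 'c': node 11→7 ·f  → match P1@[25:26]
i=27 'a': node 7→8
i=28 'a': node 8→9
i=29 'a': node 9→10
i=30 'a': node 10→11  → match P2@[25:30]
i=31 'c': node 11→7 ·f  → match P1@[30:31]
i=32 'c': node 7→17 ·f
i=33 'a': node 17→18
i=34 'b': node 18→19
i=35 'a': node 19→20
i=36 'a': node 20→21  → match P4@[32:36]
i=37 'b': node 21→13 ·f
i=38 'c': node 13→2 ·f  → match P5@[37:38]
i=39 'c': node 2→3
i=40 'b': node 3→22 ·f
i=41 'b': node 22→1 ·f
i=42 'a': node 1→6 ·f
i=43 'c': node 6→7  → match P1@[42:43]
i=44 'b': node 7→22 ·f
i=45 'a': node 22→23
i=46 'c': node 23→24  → match P1@[45:46],P6@[43:46]
i=47 'b': node 24→22 ·f
i=48 'b': node 22→1 ·f
i=49 'c': node 1→2  → match P5@[48:49]
i=50 'b': node 2→22 ·f
i=51 'a': node 22→23

Matches: [[7,1],[11,2],[15,1],[18,5],[19,7],[21,1],[25,2],[26,1],[30,2],[31,1],[36,4],[38,5],[43,1],[46,1],[46,6],[49,5]]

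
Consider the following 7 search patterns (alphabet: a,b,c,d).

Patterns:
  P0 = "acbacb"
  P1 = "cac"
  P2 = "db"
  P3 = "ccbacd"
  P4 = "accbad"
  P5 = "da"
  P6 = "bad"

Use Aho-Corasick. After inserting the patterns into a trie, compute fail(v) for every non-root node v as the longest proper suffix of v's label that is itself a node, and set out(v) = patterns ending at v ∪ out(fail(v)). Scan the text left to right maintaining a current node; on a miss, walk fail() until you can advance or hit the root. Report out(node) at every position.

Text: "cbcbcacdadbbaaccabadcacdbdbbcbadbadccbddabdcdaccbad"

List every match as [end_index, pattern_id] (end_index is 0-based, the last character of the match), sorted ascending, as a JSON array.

Build:
Trie (insert patterns):
  n0 'ε': a→1 b→22 c→7 d→10
  n1 'a': c→2
  n2 'ac': b→3 c→17
  n3 'acb': a→4
  n4 'acba': c→5
  n5 'acbac': b→6
  n6 'acbacb': ·  [P0 ends]
  n7 'c': a→8 c→12
  n8 'ca': c→9
  n9 'cac': ·  [P1 ends]
  n10 'd': a→21 b→11
  n11 'db': ·  [P2 ends]
  n12 'cc': b→13
  n13 'ccb': a→14
  n14 'ccba': c→15
  n15 'ccbac': d→16
  n16 'ccbacd': ·  [P3 ends]
  n17 'acc': b→18
  n18 'accb': a→19
  n19 'accba': d→20
  n20 'accbad': ·  [P4 ends]
  n21 'da': ·  [P5 ends]
  n22 'b': a→23
  n23 'ba': d→24
  n24 'bad': ·  [P6 ends]

Failure links (BFS by depth):
  fail(1) 'a': from fail(0)=0 chase 'a': 0 ⇒ 0;  out=∅∪out(0)=∅
  fail(7) 'c': from fail(0)=0 chase 'c': 0 ⇒ 0;  out=∅∪out(0)=∅
  fail(10) 'd': from fail(0)=0 chase 'd': 0 ⇒ 0;  out=∅∪out(0)=∅
  fail(22) 'b': from fail(0)=0 chase 'b': 0 ⇒ 0;  out=∅∪out(0)=∅
  fail(2) 'ac': from fail(1)=0 chase 'c': 0 ⇒ 7;  out=∅∪out(7)=∅
  fail(8) 'ca': from fail(7)=0 chase 'a': 0 ⇒ 1;  out=∅∪out(1)=∅
  fail(11) 'db': from fail(10)=0 chase 'b': 0 ⇒ 22;  out={2}∪out(22)={2}
  fail(12) 'cc': from fail(7)=0 chase 'c': 0 ⇒ 7;  out=∅∪out(7)=∅
  fail(21) 'da': from fail(10)=0 chase 'a': 0 ⇒ 1;  out={5}∪out(1)={5}
  fail(23) 'ba': from fail(22)=0 chase 'a': 0 ⇒ 1;  out=∅∪out(1)=∅
  fail(3) 'acb': from fail(2)=7 chase 'b': 7→0 ⇒ 22;  out=∅∪out(22)=∅
  fail(9) 'cac': from fail(8)=1 chase 'c': 1 ⇒ 2;  out={1}∪out(2)={1}
  fail(13) 'ccb': from fail(12)=7 chase 'b': 7→0 ⇒ 22;  out=∅∪out(22)=∅
  fail(17) 'acc': from fail(2)=7 chase 'c': 7 ⇒ 12;  out=∅∪out(12)=∅
  fail(24) 'bad': from fail(23)=1 chase 'd': 1→0 ⇒ 10;  out={6}∪out(10)={6}
  fail(4) 'acba': from fail(3)=22 chase 'a': 22 ⇒ 23;  out=∅∪out(23)=∅
  fail(14) 'ccba': from fail(13)=22 chase 'a': 22 ⇒ 23;  out=∅∪out(23)=∅
  fail(18) 'accb': from fail(17)=12 chase 'b': 12 ⇒ 13;  out=∅∪out(13)=∅
  fail(5) 'acbac': from fail(4)=23 chase 'c': 23→1 ⇒ 2;  out=∅∪out(2)=∅
  fail(15) 'ccbac': from fail(14)=23 chase 'c': 23→1 ⇒ 2;  out=∅∪out(2)=∅
  fail(19) 'accba': from fail(18)=13 chase 'a': 13 ⇒ 14;  out=∅∪out(14)=∅
  fail(6) 'acbacb': from fail(5)=2 chase 'b': 2 ⇒ 3;  out={0}∪out(3)={0}
  fail(16) 'ccbacd': from fail(15)=2 chase 'd': 2→7→0 ⇒ 10;  out={3}∪out(10)={3}
  fail(20) 'accbad': from fail(19)=14 chase 'd': 14→23 ⇒ 24;  out={4}∪out(24)={4,6}

Scan:
pos 0 'c': at 7
pos 1 'b': at 22 ·f
pos 2 'c': at 7 ·f
pos 3 'b': at 22 ·f
pos 4 'c': at 7 ·f
pos 5 'a': at 8
pos 6 'c': at 9  ** P1@[4:6]
pos 7 'd': at 10 ·f
pos 8 'a': at 21  ** P5@[7:8]
pos 9 'd': at 10 ·f
pos 10 'b': at 11  ** P2@[9:10]
pos 11 'b': at 22 ·f
pos 12 'a': at 23
pos 13 'a': at 1 ·f
pos 14 'c': at 2
pos 15 'c': at 17
pos 16 'a': at 8 ·f
pos 17 'b': at 22 ·f
pos 18 'a': at 23
pos 19 'd': at 24  ** P6@[17:19]
pos 20 'c': at 7 ·f
pos 21 'a': at 8
pos 22 'c': at 9  ** P1@[20:22]
pos 23 'd': at 10 ·f
pos 24 'b': at 11  ** P2@[23:24]
pos 25 'd': at 10 ·f
pos 26 'b': at 11  ** P2@[25:26]
pos 27 'b': at 22 ·f
pos 28 'c': at 7 ·f
pos 29 'b': at 22 ·f
pos 30 'a': at 23
pos 31 'd': at 24  ** P6@[29:31]
pos 32 'b': at 11 ·f  ** P2@[31:32]
pos 33 'a': at 23 ·f
pos 34 'd': at 24  ** P6@[32:34]
pos 35 'c': at 7 ·f
pos 36 'c': at 12
pos 37 'b': at 13
pos 38 'd': at 10 ·f
pos 39 'd': at 10 ·f
pos 40 'a': at 21  ** P5@[39:40]
pos 41 'b': at 22 ·f
pos 42 'd': at 10 ·f
pos 43 'c': at 7 ·f
pos 44 'd': at 10 ·f
pos 45 'a': at 21  ** P5@[44:45]
pos 46 'c': at 2 ·f
pos 47 'c': at 17
pos 48 'b': at 18
pos 49 'a': at 19
pos 50 'd': at 20  ** P4@[45:50],P6@[48:50]

Matches: [[6,1],[8,5],[10,2],[19,6],[22,1],[24,2],[26,2],[31,6],[32,2],[34,6],[40,5],[45,5],[50,4],[50,6]]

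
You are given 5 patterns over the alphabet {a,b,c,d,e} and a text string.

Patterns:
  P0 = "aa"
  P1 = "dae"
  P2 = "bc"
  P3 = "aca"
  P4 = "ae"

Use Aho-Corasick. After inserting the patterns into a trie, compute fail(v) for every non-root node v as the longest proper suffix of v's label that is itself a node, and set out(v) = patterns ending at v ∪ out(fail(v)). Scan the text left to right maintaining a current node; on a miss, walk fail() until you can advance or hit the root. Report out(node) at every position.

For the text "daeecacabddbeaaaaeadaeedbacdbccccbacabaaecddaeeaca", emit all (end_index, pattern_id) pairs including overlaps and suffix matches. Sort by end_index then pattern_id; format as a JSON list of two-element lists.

Construct AC machine:
Trie nodes:
  0='ε' goto a→1 b→6 d→3
  1='a' goto a→2 c→8 e→10
  2='aa' goto ·  ←P0
  3='d' goto a→4
  4='da' goto e→5
  5='dae' goto ·  ←P1
  6='b' goto c→7
  7='bc' goto ·  ←P2
  8='ac' goto a→9
  9='aca' goto ·  ←P3
  10='ae' goto ·  ←P4

BFS fail/out derivation:
  fail(1) 'a': from fail(0)=0 chase 'a': 0 ⇒ 0;  out=∅∪out(0)=∅
  fail(3) 'd': from fail(0)=0 chase 'd': 0 ⇒ 0;  out=∅∪out(0)=∅
  fail(6) 'b': from fail(0)=0 chase 'b': 0 ⇒ 0;  out=∅∪out(0)=∅
  fail(2) 'aa': from fail(1)=0 chase 'a': 0 ⇒ 1;  out={0}∪out(1)={0}
  fail(4) 'da': from fail(3)=0 chase 'a': 0 ⇒ 1;  out=∅∪out(1)=∅
  fail(7) 'bc': from fail(6)=0 chase 'c': 0 ⇒ 0;  out={2}∪out(0)={2}
  fail(8) 'ac': from fail(1)=0 chase 'c': 0 ⇒ 0;  out=∅∪out(0)=∅
  fail(10) 'ae': from fail(1)=0 chase 'e': 0 ⇒ 0;  out={4}∪out(0)={4}
  fail(5) 'dae': from fail(4)=1 chase 'e': 1 ⇒ 10;  out={1}∪out(10)={1,4}
  fail(9) 'aca': from fail(8)=0 chase 'a': 0 ⇒ 1;  out={3}∪out(1)={3}

Run:
[0] read 'd'  n0⇒n3
[1] read 'a'  n3⇒n4
[2] read 'e'  n4⇒n5  ** P1@[0:2],P4@[1:2]
[3] read 'e'  n5⇒n0 (fail-walked)
[4] read 'c'  n0⇒n0
[5] read 'a'  n0⇒n1
[6] read 'c'  n1⇒n8
[7] read 'a'  n8⇒n9  ** P3@[5:7]
[8] read 'b'  n9⇒n6 (fail-walked)
[9] read 'd'  n6⇒n3 (fail-walked)
[10] read 'd'  n3⇒n3 (fail-walked)
[11] read 'b'  n3⇒n6 (fail-walked)
[12] read 'e'  n6⇒n0 (fail-walked)
[13] read 'a'  n0⇒n1
[14] read 'a'  n1⇒n2  ** P0@[13:14]
[15] read 'a'  n2⇒n2 (fail-walked)  ** P0@[14:15]
[16] read 'a'  n2⇒n2 (fail-walked)  ** P0@[15:16]
[17] read 'e'  n2⇒n10 (fail-walked)  ** P4@[16:17]
[18] read 'a'  n10⇒n1 (fail-walked)
[19] read 'd'  n1⇒n3 (fail-walked)
[20] read 'a'  n3⇒n4
[21] read 'e'  n4⇒n5  ** P1@[19:21],P4@[20:21]
[22] read 'e'  n5⇒n0 (fail-walked)
[23] read 'd'  n0⇒n3
[24] read 'b'  n3⇒n6 (fail-walked)
[25] read 'a'  n6⇒n1 (fail-walked)
[26] read 'c'  n1⇒n8
[27] read 'd'  n8⇒n3 (fail-walked)
[28] read 'b'  n3⇒n6 (fail-walked)
[29] read 'c'  n6⇒n7  ** P2@[28:29]
[30] read 'c'  n7⇒n0 (fail-walked)
[31] read 'c'  n0⇒n0
[32] read 'c'  n0⇒n0
[33] read 'b'  n0⇒n6
[34] read 'a'  n6⇒n1 (fail-walked)
[35] read 'c'  n1⇒n8
[36] read 'a'  n8⇒n9  ** P3@[34:36]
[37] read 'b'  n9⇒n6 (fail-walked)
[38] read 'a'  n6⇒n1 (fail-walked)
[39] read 'a'  n1⇒n2  ** P0@[38:39]
[40] read 'e'  n2⇒n10 (fail-walked)  ** P4@[39:40]
[41] read 'c'  n10⇒n0 (fail-walked)
[42] read 'd'  n0⇒n3
[43] read 'd'  n3⇒n3 (fail-walked)
[44] read 'a'  n3⇒n4
[45] read 'e'  n4⇒n5  ** P1@[43:45],P4@[44:45]
[46] read 'e'  n5⇒n0 (fail-walked)
[47] read 'a'  n0⇒n1
[48] read 'c'  n1⇒n8
[49] read 'a'  n8⇒n9  ** P3@[47:49]

Result: [[2,1],[2,4],[7,3],[14,0],[15,0],[16,0],[17,4],[21,1],[21,4],[29,2],[36,3],[39,0],[40,4],[45,1],[45,4],[49,3]]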